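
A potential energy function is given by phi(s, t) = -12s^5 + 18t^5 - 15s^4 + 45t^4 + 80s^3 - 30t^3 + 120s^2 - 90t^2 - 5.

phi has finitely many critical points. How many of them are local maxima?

phi separates as a function of s plus a function of t, so ∇phi=0 decouples.
∂phi/∂s = -60s(s - 2)(s + 1)(s + 2) = 0 at s ∈ {-2, -1, 0, 2}; ∂phi/∂t = 90t(t - 1)(t + 1)(t + 2) = 0 at t ∈ {-2, -1, 0, 1}.
The Hessian is diagonal: diag(phi_ss, phi_tt). Second derivatives: phi_ss(-2)=480, phi_ss(-1)=-180, phi_ss(0)=240, phi_ss(2)=-1440; phi_tt(-2)=-540, phi_tt(-1)=180, phi_tt(0)=-180, phi_tt(1)=540.
Local maxima occur where both diagonal entries negative: (-1, -2), (-1, 0), (2, -2), (2, 0). Count: 4.

4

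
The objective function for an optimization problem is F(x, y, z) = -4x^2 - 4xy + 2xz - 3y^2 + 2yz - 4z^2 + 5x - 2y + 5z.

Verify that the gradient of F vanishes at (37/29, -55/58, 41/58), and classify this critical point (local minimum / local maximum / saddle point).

∇F = (-8x - 4y + 2z + 5, -4x - 6y + 2z - 2, 2x + 2y - 8z + 5); substituting (37/29, -55/58, 41/58) gives ∇F = (0, 0, 0), so (37/29, -55/58, 41/58) is indeed a critical point.
The Hessian is constant: H = [[-8, -4, 2], [-4, -6, 2], [2, 2, -8]].
Leading principal minors: Δ₁ = -8, Δ₂ = 32, Δ₃ = -232.
The minors alternate sign starting negative (−, +, −), so H is negative definite: a local maximum.

local maximum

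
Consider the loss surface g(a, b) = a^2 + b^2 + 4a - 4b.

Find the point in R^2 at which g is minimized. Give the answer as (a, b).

(-2, 2)

g(a,b) separates as P(a) + Q(b), so its minimum is min P + min Q.
P'(a) = 2a + 4 vanishes at a ∈ {-2}; Q'(b) = 2b - 4 vanishes at b ∈ {2}.
Local minima of P (where P''>0): P(-2)=-4. Local minima of Q: Q(2)=-4.
So the global minimum of g is P(-2) + Q(2) = -4 − 4 = -8, attained at (-2, 2).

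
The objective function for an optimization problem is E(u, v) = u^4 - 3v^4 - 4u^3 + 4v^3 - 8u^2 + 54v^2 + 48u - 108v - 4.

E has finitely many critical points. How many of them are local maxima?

E separates as a function of u plus a function of v, so ∇E=0 decouples.
∂E/∂u = 4(u - 3)(u - 2)(u + 2) = 0 at u ∈ {-2, 2, 3}; ∂E/∂v = -12(v - 3)(v - 1)(v + 3) = 0 at v ∈ {-3, 1, 3}.
The Hessian is diagonal: diag(E_uu, E_vv). Second derivatives: E_uu(-2)=80, E_uu(2)=-16, E_uu(3)=20; E_vv(-3)=-288, E_vv(1)=96, E_vv(3)=-144.
Local maxima occur where both diagonal entries negative: (2, -3), (2, 3). Count: 2.

2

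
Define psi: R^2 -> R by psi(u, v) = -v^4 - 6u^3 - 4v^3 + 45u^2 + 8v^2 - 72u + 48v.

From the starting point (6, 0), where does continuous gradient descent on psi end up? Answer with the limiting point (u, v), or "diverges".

diverges

psi is separable, so gradient descent decouples: u follows -∂psi/∂u, v follows -∂psi/∂v.
∂psi/∂u = -18(u - 4)(u - 1); at u=6 this is -180, so u increases.
∂psi/∂v = -4(v - 2)(v + 2)(v + 3); at v=0 this is 48, so v decreases.
The u-coordinate has no critical point in that direction and runs off to infinity.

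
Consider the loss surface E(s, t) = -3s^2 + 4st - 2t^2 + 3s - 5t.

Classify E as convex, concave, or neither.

concave

E is quadratic, so its Hessian is the constant matrix H = [[-6, 4], [4, -4]].
det(H) = 8, tr(H) = -10.
det(H) > 0 and tr(H) < 0, so H is negative definite everywhere: concave.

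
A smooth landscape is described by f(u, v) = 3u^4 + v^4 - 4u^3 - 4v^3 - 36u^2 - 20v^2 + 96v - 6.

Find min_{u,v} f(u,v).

-474

f(u,v) separates as P(u) + Q(v) − 6, so its minimum is min P + min Q − 6.
P'(u) = 12u(u - 3)(u + 2) vanishes at u ∈ {-2, 0, 3}; Q'(v) = 4(v - 4)(v - 2)(v + 3) vanishes at v ∈ {-3, 2, 4}.
Local minima of P (where P''>0): P(-2)=-64, P(3)=-189. Local minima of Q: Q(-3)=-279, Q(4)=64.
So the global minimum of f is P(3) + Q(-3) − 6 = -189 − 279 − 6 = -474, attained at (3, -3).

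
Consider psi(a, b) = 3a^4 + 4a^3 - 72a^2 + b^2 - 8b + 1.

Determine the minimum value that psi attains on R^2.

-655

psi(a,b) separates as P(a) + Q(b) + 1, so its minimum is min P + min Q + 1.
P'(a) = 12a(a - 3)(a + 4) vanishes at a ∈ {-4, 0, 3}; Q'(b) = 2b - 8 vanishes at b ∈ {4}.
Local minima of P (where P''>0): P(-4)=-640, P(3)=-297. Local minima of Q: Q(4)=-16.
So the global minimum of psi is P(-4) + Q(4) + 1 = -640 − 16 + 1 = -655, attained at (-4, 4).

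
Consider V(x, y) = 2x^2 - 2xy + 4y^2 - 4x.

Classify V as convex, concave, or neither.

convex

V is quadratic, so its Hessian is the constant matrix H = [[4, -2], [-2, 8]].
det(H) = 28, tr(H) = 12.
det(H) > 0 and tr(H) > 0, so H is positive definite everywhere: convex.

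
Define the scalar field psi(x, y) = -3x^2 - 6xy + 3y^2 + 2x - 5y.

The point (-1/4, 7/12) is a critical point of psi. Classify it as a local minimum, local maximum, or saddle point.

The Hessian of psi is constant: H = [[-6, -6], [-6, 6]].
det(H) = (-6)·6 − (-6)² = -72.
Since det(H) < 0, H is indefinite and the critical point is a saddle point.

saddle point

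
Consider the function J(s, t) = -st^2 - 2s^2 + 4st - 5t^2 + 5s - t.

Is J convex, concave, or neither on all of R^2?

The term -st^2 is cubic, so the Hessian is not constant.
∂²J/∂t² = -2s - 10, which takes both signs as s varies (negative for sufficiently large s). A diagonal entry of the Hessian changing sign means the Hessian is neither positive- nor negative-semidefinite on all of R^2.

neither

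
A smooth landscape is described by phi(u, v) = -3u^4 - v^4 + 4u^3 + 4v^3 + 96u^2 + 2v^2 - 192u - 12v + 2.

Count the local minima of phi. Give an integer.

1

phi separates as a function of u plus a function of v, so ∇phi=0 decouples.
∂phi/∂u = -12(u - 4)(u - 1)(u + 4) = 0 at u ∈ {-4, 1, 4}; ∂phi/∂v = -4(v - 3)(v - 1)(v + 1) = 0 at v ∈ {-1, 1, 3}.
The Hessian is diagonal: diag(phi_uu, phi_vv). Second derivatives: phi_uu(-4)=-480, phi_uu(1)=180, phi_uu(4)=-288; phi_vv(-1)=-32, phi_vv(1)=16, phi_vv(3)=-32.
Local minima occur where both diagonal entries positive: (1, 1). Count: 1.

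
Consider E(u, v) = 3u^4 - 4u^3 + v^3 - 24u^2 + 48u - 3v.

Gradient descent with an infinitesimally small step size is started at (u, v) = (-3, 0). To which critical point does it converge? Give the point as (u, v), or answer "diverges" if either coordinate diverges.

E is separable, so gradient descent decouples: u follows -∂E/∂u, v follows -∂E/∂v.
∂E/∂u = 12(u - 2)(u - 1)(u + 2); at u=-3 this is -240, so u increases.
∂E/∂v = 3(v - 1)(v + 1); at v=0 this is -3, so v increases.
u converges to its nearest critical value -2 (a local min of the u-part); v converges to 1. The iterate converges to (-2, 1).

(-2, 1)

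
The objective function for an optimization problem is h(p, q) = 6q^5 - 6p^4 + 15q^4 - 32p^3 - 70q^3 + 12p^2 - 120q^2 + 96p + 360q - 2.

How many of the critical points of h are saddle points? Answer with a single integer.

h separates as a function of p plus a function of q, so ∇h=0 decouples.
∂h/∂p = -24(p - 1)(p + 1)(p + 4) = 0 at p ∈ {-4, -1, 1}; ∂h/∂q = 30(q - 2)(q - 1)(q + 2)(q + 3) = 0 at q ∈ {-3, -2, 1, 2}.
The Hessian is diagonal: diag(h_pp, h_qq). Second derivatives: h_pp(-4)=-360, h_pp(-1)=144, h_pp(1)=-240; h_qq(-3)=-600, h_qq(-2)=360, h_qq(1)=-360, h_qq(2)=600.
Saddle points occur where the two diagonal entries have opposite signs: (-4, -2), (-4, 2), (-1, -3), (-1, 1), (1, -2), (1, 2). Count: 6.

6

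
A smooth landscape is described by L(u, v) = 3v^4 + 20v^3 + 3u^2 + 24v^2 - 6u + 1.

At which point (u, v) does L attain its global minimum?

(1, -4)

L(u,v) separates as P(u) + Q(v) + 1, so its minimum is min P + min Q + 1.
P'(u) = 6u - 6 vanishes at u ∈ {1}; Q'(v) = 12v(v + 1)(v + 4) vanishes at v ∈ {-4, -1, 0}.
Local minima of P (where P''>0): P(1)=-3. Local minima of Q: Q(-4)=-128, Q(0)=0.
So the global minimum of L is P(1) + Q(-4) + 1 = -3 − 128 + 1 = -130, attained at (1, -4).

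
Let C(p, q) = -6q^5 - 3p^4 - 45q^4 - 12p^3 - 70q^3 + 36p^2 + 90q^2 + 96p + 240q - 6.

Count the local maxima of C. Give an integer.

C separates as a function of p plus a function of q, so ∇C=0 decouples.
∂C/∂p = -12(p - 2)(p + 1)(p + 4) = 0 at p ∈ {-4, -1, 2}; ∂C/∂q = -30(q - 1)(q + 1)(q + 2)(q + 4) = 0 at q ∈ {-4, -2, -1, 1}.
The Hessian is diagonal: diag(C_pp, C_qq). Second derivatives: C_pp(-4)=-216, C_pp(-1)=108, C_pp(2)=-216; C_qq(-4)=900, C_qq(-2)=-180, C_qq(-1)=180, C_qq(1)=-900.
Local maxima occur where both diagonal entries negative: (-4, -2), (-4, 1), (2, -2), (2, 1). Count: 4.

4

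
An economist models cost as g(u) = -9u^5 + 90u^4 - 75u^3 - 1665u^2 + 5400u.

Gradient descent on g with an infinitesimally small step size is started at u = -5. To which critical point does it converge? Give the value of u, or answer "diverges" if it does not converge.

g'(u) = -45(u - 5)(u - 4)(u - 2)(u + 3), so g'(-5) = -56700.
Gradient descent moves in the -g' direction, i.e. u is increasing.
The nearest critical point in that direction is u = -3, where g'' = 12600 > 0 (a local minimum). The iterate converges there.

-3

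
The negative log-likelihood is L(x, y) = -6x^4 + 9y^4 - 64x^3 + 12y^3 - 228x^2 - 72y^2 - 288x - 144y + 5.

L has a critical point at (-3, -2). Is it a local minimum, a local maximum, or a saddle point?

The mixed partial ∂²L/∂x∂y is 0, so the Hessian at any point is diag(L_xx, L_yy) = diag(-24(3x^2 + 16x + 19), 36(3y^2 + 2y - 4)).
At (-3, -2): H = diag(48, 144).
Both eigenvalues are positive, so H is positive definite: a local minimum.

local minimum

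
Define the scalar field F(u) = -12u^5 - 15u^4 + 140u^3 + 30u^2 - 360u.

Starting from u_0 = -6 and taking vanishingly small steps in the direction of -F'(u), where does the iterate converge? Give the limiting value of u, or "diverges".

F'(u) = -60(u - 2)(u - 1)(u + 1)(u + 3), so F'(-6) = -50400.
Gradient descent moves in the -F' direction, i.e. u is increasing.
The nearest critical point in that direction is u = -3, where F'' = 2400 > 0 (a local minimum). The iterate converges there.

-3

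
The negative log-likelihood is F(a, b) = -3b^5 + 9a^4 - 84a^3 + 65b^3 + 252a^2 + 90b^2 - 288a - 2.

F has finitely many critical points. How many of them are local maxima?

2

F separates as a function of a plus a function of b, so ∇F=0 decouples.
∂F/∂a = 36(a - 4)(a - 2)(a - 1) = 0 at a ∈ {1, 2, 4}; ∂F/∂b = -15b(b - 4)(b + 1)(b + 3) = 0 at b ∈ {-3, -1, 0, 4}.
The Hessian is diagonal: diag(F_aa, F_bb). Second derivatives: F_aa(1)=108, F_aa(2)=-72, F_aa(4)=216; F_bb(-3)=630, F_bb(-1)=-150, F_bb(0)=180, F_bb(4)=-2100.
Local maxima occur where both diagonal entries negative: (2, -1), (2, 4). Count: 2.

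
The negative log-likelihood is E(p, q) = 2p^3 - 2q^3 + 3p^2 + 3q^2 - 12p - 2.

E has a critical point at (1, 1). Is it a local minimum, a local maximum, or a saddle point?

saddle point

The mixed partial ∂²E/∂p∂q is 0, so the Hessian at any point is diag(E_pp, E_qq) = diag(6(2p + 1), 6(-2q + 1)).
At (1, 1): H = diag(18, -6).
The eigenvalues have opposite signs, so H is indefinite: a saddle point.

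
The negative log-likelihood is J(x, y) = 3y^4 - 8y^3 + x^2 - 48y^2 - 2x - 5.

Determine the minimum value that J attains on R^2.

J(x,y) separates as P(x) + Q(y) − 5, so its minimum is min P + min Q − 5.
P'(x) = 2x - 2 vanishes at x ∈ {1}; Q'(y) = 12y(y - 4)(y + 2) vanishes at y ∈ {-2, 0, 4}.
Local minima of P (where P''>0): P(1)=-1. Local minima of Q: Q(-2)=-80, Q(4)=-512.
So the global minimum of J is P(1) + Q(4) − 5 = -1 − 512 − 5 = -518, attained at (1, 4).

-518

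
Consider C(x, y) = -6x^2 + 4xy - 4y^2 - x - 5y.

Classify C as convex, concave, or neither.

concave

C is quadratic, so its Hessian is the constant matrix H = [[-12, 4], [4, -8]].
det(H) = 80, tr(H) = -20.
det(H) > 0 and tr(H) < 0, so H is negative definite everywhere: concave.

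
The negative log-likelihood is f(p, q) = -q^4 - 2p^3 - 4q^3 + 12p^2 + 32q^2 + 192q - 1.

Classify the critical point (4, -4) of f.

The mixed partial ∂²f/∂p∂q is 0, so the Hessian at any point is diag(f_pp, f_qq) = diag(12(-p + 2), 4(-3q^2 - 6q + 16)).
At (4, -4): H = diag(-24, -32).
Both eigenvalues are negative, so H is negative definite: a local maximum.

local maximum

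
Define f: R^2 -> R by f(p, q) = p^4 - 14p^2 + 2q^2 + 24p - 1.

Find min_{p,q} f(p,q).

f(p,q) separates as A(p) + B(q) − 1, so its minimum is min A + min B − 1.
A'(p) = 4(p - 2)(p - 1)(p + 3) vanishes at p ∈ {-3, 1, 2}; B'(q) = 4q vanishes at q ∈ {0}.
Local minima of A (where A''>0): A(-3)=-117, A(2)=8. Local minima of B: B(0)=0.
So the global minimum of f is A(-3) + B(0) − 1 = -117 + 0 − 1 = -118, attained at (-3, 0).

-118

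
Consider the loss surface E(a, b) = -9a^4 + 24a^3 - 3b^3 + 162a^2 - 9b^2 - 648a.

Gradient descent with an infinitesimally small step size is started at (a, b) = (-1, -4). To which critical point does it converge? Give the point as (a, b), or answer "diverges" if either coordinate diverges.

(2, -2)

E is separable, so gradient descent decouples: a follows -∂E/∂a, b follows -∂E/∂b.
∂E/∂a = -36(a - 3)(a - 2)(a + 3); at a=-1 this is -864, so a increases.
∂E/∂b = -9b(b + 2); at b=-4 this is -72, so b increases.
a converges to its nearest critical value 2 (a local min of the a-part); b converges to -2. The iterate converges to (2, -2).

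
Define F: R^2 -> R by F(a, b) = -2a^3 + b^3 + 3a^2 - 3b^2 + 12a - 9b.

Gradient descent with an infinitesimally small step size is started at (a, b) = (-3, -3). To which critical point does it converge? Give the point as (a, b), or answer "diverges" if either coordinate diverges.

diverges

F is separable, so gradient descent decouples: a follows -∂F/∂a, b follows -∂F/∂b.
∂F/∂a = -6(a - 2)(a + 1); at a=-3 this is -60, so a increases.
∂F/∂b = 3(b - 3)(b + 1); at b=-3 this is 36, so b decreases.
The b-coordinate has no critical point in that direction and runs off to infinity.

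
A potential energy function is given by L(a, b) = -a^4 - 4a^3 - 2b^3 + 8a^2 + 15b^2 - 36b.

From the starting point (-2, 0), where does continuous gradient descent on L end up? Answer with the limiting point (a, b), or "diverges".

L is separable, so gradient descent decouples: a follows -∂L/∂a, b follows -∂L/∂b.
∂L/∂a = -4a(a - 1)(a + 4); at a=-2 this is -48, so a increases.
∂L/∂b = -6(b - 3)(b - 2); at b=0 this is -36, so b increases.
a converges to its nearest critical value 0 (a local min of the a-part); b converges to 2. The iterate converges to (0, 2).

(0, 2)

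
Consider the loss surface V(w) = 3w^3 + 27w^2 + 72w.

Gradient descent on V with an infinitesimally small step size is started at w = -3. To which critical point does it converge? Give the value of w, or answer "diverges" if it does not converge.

V'(w) = 9(w + 2)(w + 4), so V'(-3) = -9.
Gradient descent moves in the -V' direction, i.e. w is increasing.
The nearest critical point in that direction is w = -2, where V'' = 18 > 0 (a local minimum). The iterate converges there.

-2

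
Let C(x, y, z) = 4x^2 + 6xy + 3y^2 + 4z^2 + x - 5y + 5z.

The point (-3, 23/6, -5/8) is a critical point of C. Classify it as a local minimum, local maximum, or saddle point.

The Hessian is constant: H = [[8, 6, 0], [6, 6, 0], [0, 0, 8]].
Leading principal minors: Δ₁ = 8, Δ₂ = 12, Δ₃ = 96.
All leading minors are positive, so H is positive definite: a local minimum.

local minimum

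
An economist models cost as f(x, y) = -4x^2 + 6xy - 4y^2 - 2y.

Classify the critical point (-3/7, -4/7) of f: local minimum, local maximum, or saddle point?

The Hessian of f is constant: H = [[-8, 6], [6, -8]].
det(H) = (-8)·(-8) − 6² = 28.
det(H) > 0 and tr(H) = -16 < 0, so H is negative definite and the point is a local maximum.

local maximum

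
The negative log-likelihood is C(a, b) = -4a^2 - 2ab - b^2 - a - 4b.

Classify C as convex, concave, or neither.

C is quadratic, so its Hessian is the constant matrix H = [[-8, -2], [-2, -2]].
det(H) = 12, tr(H) = -10.
det(H) > 0 and tr(H) < 0, so H is negative definite everywhere: concave.

concave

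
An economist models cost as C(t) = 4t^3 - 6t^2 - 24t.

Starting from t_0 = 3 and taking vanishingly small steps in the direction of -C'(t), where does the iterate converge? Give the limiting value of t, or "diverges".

C'(t) = 12(t - 2)(t + 1), so C'(3) = 48.
Gradient descent moves in the -C' direction, i.e. t is decreasing.
The nearest critical point in that direction is t = 2, where C'' = 36 > 0 (a local minimum). The iterate converges there.

2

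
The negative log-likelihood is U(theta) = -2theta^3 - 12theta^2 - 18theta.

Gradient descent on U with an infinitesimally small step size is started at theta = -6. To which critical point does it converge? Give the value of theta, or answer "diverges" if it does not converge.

-3

U'(theta) = -6(theta + 1)(theta + 3), so U'(-6) = -90.
Gradient descent moves in the -U' direction, i.e. theta is increasing.
The nearest critical point in that direction is theta = -3, where U'' = 12 > 0 (a local minimum). The iterate converges there.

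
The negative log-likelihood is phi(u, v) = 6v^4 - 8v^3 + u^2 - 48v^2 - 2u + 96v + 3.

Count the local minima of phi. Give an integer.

2

phi separates as a function of u plus a function of v, so ∇phi=0 decouples.
∂phi/∂u = 2(u - 1) = 0 at u ∈ {1}; ∂phi/∂v = 24(v - 2)(v - 1)(v + 2) = 0 at v ∈ {-2, 1, 2}.
The Hessian is diagonal: diag(phi_uu, phi_vv). Second derivatives: phi_uu(1)=2; phi_vv(-2)=288, phi_vv(1)=-72, phi_vv(2)=96.
Local minima occur where both diagonal entries positive: (1, -2), (1, 2). Count: 2.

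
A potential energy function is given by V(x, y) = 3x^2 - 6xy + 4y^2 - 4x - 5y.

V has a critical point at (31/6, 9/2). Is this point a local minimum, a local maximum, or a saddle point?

The Hessian of V is constant: H = [[6, -6], [-6, 8]].
det(H) = 6·8 − (-6)² = 12.
det(H) > 0 and tr(H) = 14 > 0, so H is positive definite and the point is a local minimum.

local minimum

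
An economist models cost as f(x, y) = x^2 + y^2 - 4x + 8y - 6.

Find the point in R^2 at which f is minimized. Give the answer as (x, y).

f(x,y) separates as P(x) + Q(y) − 6, so its minimum is min P + min Q − 6.
P'(x) = 2x - 4 vanishes at x ∈ {2}; Q'(y) = 2y + 8 vanishes at y ∈ {-4}.
Local minima of P (where P''>0): P(2)=-4. Local minima of Q: Q(-4)=-16.
So the global minimum of f is P(2) + Q(-4) − 6 = -4 − 16 − 6 = -26, attained at (2, -4).

(2, -4)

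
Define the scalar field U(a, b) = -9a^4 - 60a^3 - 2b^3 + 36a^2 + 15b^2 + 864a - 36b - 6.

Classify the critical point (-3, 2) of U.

The mixed partial ∂²U/∂a∂b is 0, so the Hessian at any point is diag(U_aa, U_bb) = diag(36(-3a^2 - 10a + 2), 6(-2b + 5)).
At (-3, 2): H = diag(180, 6).
Both eigenvalues are positive, so H is positive definite: a local minimum.

local minimum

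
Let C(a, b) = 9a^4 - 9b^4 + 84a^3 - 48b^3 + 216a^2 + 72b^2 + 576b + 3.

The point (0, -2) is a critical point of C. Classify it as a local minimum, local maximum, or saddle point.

The mixed partial ∂²C/∂a∂b is 0, so the Hessian at any point is diag(C_aa, C_bb) = diag(36(3a^2 + 14a + 12), 36(-3b^2 - 8b + 4)).
At (0, -2): H = diag(432, 288).
Both eigenvalues are positive, so H is positive definite: a local minimum.

local minimum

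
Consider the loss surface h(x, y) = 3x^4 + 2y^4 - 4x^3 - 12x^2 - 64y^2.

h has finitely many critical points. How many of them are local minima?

h separates as a function of x plus a function of y, so ∇h=0 decouples.
∂h/∂x = 12x(x - 2)(x + 1) = 0 at x ∈ {-1, 0, 2}; ∂h/∂y = 8y(y - 4)(y + 4) = 0 at y ∈ {-4, 0, 4}.
The Hessian is diagonal: diag(h_xx, h_yy). Second derivatives: h_xx(-1)=36, h_xx(0)=-24, h_xx(2)=72; h_yy(-4)=256, h_yy(0)=-128, h_yy(4)=256.
Local minima occur where both diagonal entries positive: (-1, -4), (-1, 4), (2, -4), (2, 4). Count: 4.

4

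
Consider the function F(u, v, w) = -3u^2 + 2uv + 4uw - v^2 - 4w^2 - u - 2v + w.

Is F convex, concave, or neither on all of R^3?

F is quadratic, so its Hessian is the constant matrix H = [[-6, 2, 4], [2, -2, 0], [4, 0, -8]].
Leading principal minors: -6, 8, -32.
Signs alternate −, +, − ⇒ H ≺ 0 ⇒ concave.

concave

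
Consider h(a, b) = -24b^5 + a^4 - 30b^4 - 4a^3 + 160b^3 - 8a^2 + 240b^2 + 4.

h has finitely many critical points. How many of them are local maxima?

2

h separates as a function of a plus a function of b, so ∇h=0 decouples.
∂h/∂a = 4a(a - 4)(a + 1) = 0 at a ∈ {-1, 0, 4}; ∂h/∂b = -120b(b - 2)(b + 1)(b + 2) = 0 at b ∈ {-2, -1, 0, 2}.
The Hessian is diagonal: diag(h_aa, h_bb). Second derivatives: h_aa(-1)=20, h_aa(0)=-16, h_aa(4)=80; h_bb(-2)=960, h_bb(-1)=-360, h_bb(0)=480, h_bb(2)=-2880.
Local maxima occur where both diagonal entries negative: (0, -1), (0, 2). Count: 2.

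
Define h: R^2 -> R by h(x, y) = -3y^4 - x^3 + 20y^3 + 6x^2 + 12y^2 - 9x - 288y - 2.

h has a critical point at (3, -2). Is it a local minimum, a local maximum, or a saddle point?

The mixed partial ∂²h/∂x∂y is 0, so the Hessian at any point is diag(h_xx, h_yy) = diag(6(-x + 2), 12(-3y^2 + 10y + 2)).
At (3, -2): H = diag(-6, -360).
Both eigenvalues are negative, so H is negative definite: a local maximum.

local maximum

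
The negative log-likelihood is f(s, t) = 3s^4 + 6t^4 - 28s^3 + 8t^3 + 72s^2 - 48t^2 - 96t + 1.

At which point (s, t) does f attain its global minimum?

f(s,t) separates as P(s) + Q(t) + 1, so its minimum is min P + min Q + 1.
P'(s) = 12s(s - 4)(s - 3) vanishes at s ∈ {0, 3, 4}; Q'(t) = 24(t - 2)(t + 1)(t + 2) vanishes at t ∈ {-2, -1, 2}.
Local minima of P (where P''>0): P(0)=0, P(4)=128. Local minima of Q: Q(-2)=32, Q(2)=-224.
So the global minimum of f is P(0) + Q(2) + 1 = 0 − 224 + 1 = -223, attained at (0, 2).

(0, 2)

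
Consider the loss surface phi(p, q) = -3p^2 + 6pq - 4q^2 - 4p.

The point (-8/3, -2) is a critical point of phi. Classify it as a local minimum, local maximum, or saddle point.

local maximum

The Hessian of phi is constant: H = [[-6, 6], [6, -8]].
det(H) = (-6)·(-8) − 6² = 12.
det(H) > 0 and tr(H) = -14 < 0, so H is negative definite and the point is a local maximum.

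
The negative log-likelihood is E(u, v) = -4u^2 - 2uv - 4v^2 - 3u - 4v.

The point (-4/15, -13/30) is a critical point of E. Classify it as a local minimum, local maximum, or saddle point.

local maximum

The Hessian of E is constant: H = [[-8, -2], [-2, -8]].
det(H) = (-8)·(-8) − (-2)² = 60.
det(H) > 0 and tr(H) = -16 < 0, so H is negative definite and the point is a local maximum.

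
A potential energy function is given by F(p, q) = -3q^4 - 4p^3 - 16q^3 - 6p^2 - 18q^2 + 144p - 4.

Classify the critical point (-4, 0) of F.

The mixed partial ∂²F/∂p∂q is 0, so the Hessian at any point is diag(F_pp, F_qq) = diag(-12(2p + 1), -12(3q^2 + 8q + 3)).
At (-4, 0): H = diag(84, -36).
The eigenvalues have opposite signs, so H is indefinite: a saddle point.

saddle point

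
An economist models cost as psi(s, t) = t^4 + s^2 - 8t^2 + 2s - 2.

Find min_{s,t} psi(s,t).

psi(s,t) separates as P(s) + Q(t) − 2, so its minimum is min P + min Q − 2.
P'(s) = 2s + 2 vanishes at s ∈ {-1}; Q'(t) = 4t(t - 2)(t + 2) vanishes at t ∈ {-2, 0, 2}.
Local minima of P (where P''>0): P(-1)=-1. Local minima of Q: Q(-2)=-16, Q(2)=-16.
So the global minimum of psi is P(-1) + Q(-2) − 2 = -1 − 16 − 2 = -19, attained at (-1, -2).

-19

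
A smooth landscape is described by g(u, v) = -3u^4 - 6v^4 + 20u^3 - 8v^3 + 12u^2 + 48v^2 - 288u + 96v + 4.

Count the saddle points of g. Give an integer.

4

g separates as a function of u plus a function of v, so ∇g=0 decouples.
∂g/∂u = -12(u - 4)(u - 3)(u + 2) = 0 at u ∈ {-2, 3, 4}; ∂g/∂v = -24(v - 2)(v + 1)(v + 2) = 0 at v ∈ {-2, -1, 2}.
The Hessian is diagonal: diag(g_uu, g_vv). Second derivatives: g_uu(-2)=-360, g_uu(3)=60, g_uu(4)=-72; g_vv(-2)=-96, g_vv(-1)=72, g_vv(2)=-288.
Saddle points occur where the two diagonal entries have opposite signs: (-2, -1), (3, -2), (3, 2), (4, -1). Count: 4.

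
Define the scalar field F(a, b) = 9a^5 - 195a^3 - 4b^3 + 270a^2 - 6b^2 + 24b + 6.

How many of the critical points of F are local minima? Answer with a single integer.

F separates as a function of a plus a function of b, so ∇F=0 decouples.
∂F/∂a = 45a(a - 3)(a - 1)(a + 4) = 0 at a ∈ {-4, 0, 1, 3}; ∂F/∂b = -12(b - 1)(b + 2) = 0 at b ∈ {-2, 1}.
The Hessian is diagonal: diag(F_aa, F_bb). Second derivatives: F_aa(-4)=-6300, F_aa(0)=540, F_aa(1)=-450, F_aa(3)=1890; F_bb(-2)=36, F_bb(1)=-36.
Local minima occur where both diagonal entries positive: (0, -2), (3, -2). Count: 2.

2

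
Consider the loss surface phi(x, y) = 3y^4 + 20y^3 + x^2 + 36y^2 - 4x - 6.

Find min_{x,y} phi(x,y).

phi(x,y) separates as P(x) + Q(y) − 6, so its minimum is min P + min Q − 6.
P'(x) = 2x - 4 vanishes at x ∈ {2}; Q'(y) = 12y(y + 2)(y + 3) vanishes at y ∈ {-3, -2, 0}.
Local minima of P (where P''>0): P(2)=-4. Local minima of Q: Q(-3)=27, Q(0)=0.
So the global minimum of phi is P(2) + Q(0) − 6 = -4 + 0 − 6 = -10, attained at (2, 0).

-10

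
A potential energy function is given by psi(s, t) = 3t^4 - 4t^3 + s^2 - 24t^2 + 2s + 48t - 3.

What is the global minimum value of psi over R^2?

psi(s,t) separates as P(s) + Q(t) − 3, so its minimum is min P + min Q − 3.
P'(s) = 2s + 2 vanishes at s ∈ {-1}; Q'(t) = 12(t - 2)(t - 1)(t + 2) vanishes at t ∈ {-2, 1, 2}.
Local minima of P (where P''>0): P(-1)=-1. Local minima of Q: Q(-2)=-112, Q(2)=16.
So the global minimum of psi is P(-1) + Q(-2) − 3 = -1 − 112 − 3 = -116, attained at (-1, -2).

-116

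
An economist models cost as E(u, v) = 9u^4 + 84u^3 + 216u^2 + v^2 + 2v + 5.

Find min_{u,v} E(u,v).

4

E(u,v) separates as P(u) + Q(v) + 5, so its minimum is min P + min Q + 5.
P'(u) = 36u(u + 3)(u + 4) vanishes at u ∈ {-4, -3, 0}; Q'(v) = 2v + 2 vanishes at v ∈ {-1}.
Local minima of P (where P''>0): P(-4)=384, P(0)=0. Local minima of Q: Q(-1)=-1.
So the global minimum of E is P(0) + Q(-1) + 5 = 0 − 1 + 5 = 4, attained at (0, -1).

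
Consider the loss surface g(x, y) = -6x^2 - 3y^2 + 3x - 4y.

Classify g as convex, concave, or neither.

g is quadratic, so its Hessian is the constant matrix H = [[-12, 0], [0, -6]].
det(H) = 72, tr(H) = -18.
det(H) > 0 and tr(H) < 0, so H is negative definite everywhere: concave.

concave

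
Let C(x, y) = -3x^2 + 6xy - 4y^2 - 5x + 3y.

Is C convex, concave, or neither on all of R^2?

C is quadratic, so its Hessian is the constant matrix H = [[-6, 6], [6, -8]].
det(H) = 12, tr(H) = -14.
det(H) > 0 and tr(H) < 0, so H is negative definite everywhere: concave.

concave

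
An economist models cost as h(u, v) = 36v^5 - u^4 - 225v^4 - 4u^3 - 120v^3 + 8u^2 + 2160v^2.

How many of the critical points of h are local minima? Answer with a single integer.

2

h separates as a function of u plus a function of v, so ∇h=0 decouples.
∂h/∂u = -4u(u - 1)(u + 4) = 0 at u ∈ {-4, 0, 1}; ∂h/∂v = 180v(v - 4)(v - 3)(v + 2) = 0 at v ∈ {-2, 0, 3, 4}.
The Hessian is diagonal: diag(h_uu, h_vv). Second derivatives: h_uu(-4)=-80, h_uu(0)=16, h_uu(1)=-20; h_vv(-2)=-10800, h_vv(0)=4320, h_vv(3)=-2700, h_vv(4)=4320.
Local minima occur where both diagonal entries positive: (0, 0), (0, 4). Count: 2.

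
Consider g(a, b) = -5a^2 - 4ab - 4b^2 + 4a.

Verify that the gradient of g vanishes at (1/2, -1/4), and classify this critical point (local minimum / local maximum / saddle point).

local maximum

∇g = (-10a - 4b + 4, -4a - 8b); substituting (1/2, -1/4) gives ∇g = (0, 0), so (1/2, -1/4) is indeed a critical point.
The Hessian of g is constant: H = [[-10, -4], [-4, -8]].
det(H) = (-10)·(-8) − (-4)² = 64.
det(H) > 0 and tr(H) = -18 < 0, so H is negative definite and the point is a local maximum.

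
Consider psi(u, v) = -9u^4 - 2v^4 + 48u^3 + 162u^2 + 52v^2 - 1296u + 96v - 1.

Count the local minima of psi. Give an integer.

1

psi separates as a function of u plus a function of v, so ∇psi=0 decouples.
∂psi/∂u = -36(u - 4)(u - 3)(u + 3) = 0 at u ∈ {-3, 3, 4}; ∂psi/∂v = -8(v - 4)(v + 1)(v + 3) = 0 at v ∈ {-3, -1, 4}.
The Hessian is diagonal: diag(psi_uu, psi_vv). Second derivatives: psi_uu(-3)=-1512, psi_uu(3)=216, psi_uu(4)=-252; psi_vv(-3)=-112, psi_vv(-1)=80, psi_vv(4)=-280.
Local minima occur where both diagonal entries positive: (3, -1). Count: 1.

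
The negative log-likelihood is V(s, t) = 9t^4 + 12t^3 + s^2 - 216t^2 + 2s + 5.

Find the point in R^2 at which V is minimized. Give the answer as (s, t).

V(s,t) separates as P(s) + Q(t) + 5, so its minimum is min P + min Q + 5.
P'(s) = 2s + 2 vanishes at s ∈ {-1}; Q'(t) = 36t(t - 3)(t + 4) vanishes at t ∈ {-4, 0, 3}.
Local minima of P (where P''>0): P(-1)=-1. Local minima of Q: Q(-4)=-1920, Q(3)=-891.
So the global minimum of V is P(-1) + Q(-4) + 5 = -1 − 1920 + 5 = -1916, attained at (-1, -4).

(-1, -4)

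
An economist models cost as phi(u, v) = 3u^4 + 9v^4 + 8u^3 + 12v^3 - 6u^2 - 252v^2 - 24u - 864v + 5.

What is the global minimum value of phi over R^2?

-4430

phi(u,v) separates as P(u) + Q(v) + 5, so its minimum is min P + min Q + 5.
P'(u) = 12(u - 1)(u + 1)(u + 2) vanishes at u ∈ {-2, -1, 1}; Q'(v) = 36(v - 4)(v + 2)(v + 3) vanishes at v ∈ {-3, -2, 4}.
Local minima of P (where P''>0): P(-2)=8, P(1)=-19. Local minima of Q: Q(-3)=729, Q(4)=-4416.
So the global minimum of phi is P(1) + Q(4) + 5 = -19 − 4416 + 5 = -4430, attained at (1, 4).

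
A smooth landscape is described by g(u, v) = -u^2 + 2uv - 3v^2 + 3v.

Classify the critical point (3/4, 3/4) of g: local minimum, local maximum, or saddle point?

The Hessian of g is constant: H = [[-2, 2], [2, -6]].
det(H) = (-2)·(-6) − 2² = 8.
det(H) > 0 and tr(H) = -8 < 0, so H is negative definite and the point is a local maximum.

local maximum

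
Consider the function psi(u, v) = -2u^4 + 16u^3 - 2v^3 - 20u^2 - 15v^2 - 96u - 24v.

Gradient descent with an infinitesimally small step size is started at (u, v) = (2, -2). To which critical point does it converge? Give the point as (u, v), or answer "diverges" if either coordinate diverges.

(3, -4)

psi is separable, so gradient descent decouples: u follows -∂psi/∂u, v follows -∂psi/∂v.
∂psi/∂u = -8(u - 4)(u - 3)(u + 1); at u=2 this is -48, so u increases.
∂psi/∂v = -6(v + 1)(v + 4); at v=-2 this is 12, so v decreases.
u converges to its nearest critical value 3 (a local min of the u-part); v converges to -4. The iterate converges to (3, -4).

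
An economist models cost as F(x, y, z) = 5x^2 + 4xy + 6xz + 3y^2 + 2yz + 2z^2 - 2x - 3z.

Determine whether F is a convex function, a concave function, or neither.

convex

F is quadratic, so its Hessian is the constant matrix H = [[10, 4, 6], [4, 6, 2], [6, 2, 4]].
Leading principal minors: 10, 44, 16.
All positive ⇒ H ≻ 0 ⇒ convex.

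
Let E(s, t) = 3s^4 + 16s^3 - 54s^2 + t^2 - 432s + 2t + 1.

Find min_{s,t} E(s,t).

E(s,t) separates as P(s) + Q(t) + 1, so its minimum is min P + min Q + 1.
P'(s) = 12(s - 3)(s + 3)(s + 4) vanishes at s ∈ {-4, -3, 3}; Q'(t) = 2(t + 1) vanishes at t ∈ {-1}.
Local minima of P (where P''>0): P(-4)=608, P(3)=-1107. Local minima of Q: Q(-1)=-1.
So the global minimum of E is P(3) + Q(-1) + 1 = -1107 − 1 + 1 = -1107, attained at (3, -1).

-1107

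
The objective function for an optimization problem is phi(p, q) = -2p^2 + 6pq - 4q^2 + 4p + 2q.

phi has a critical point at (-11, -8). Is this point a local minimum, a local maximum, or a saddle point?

The Hessian of phi is constant: H = [[-4, 6], [6, -8]].
det(H) = (-4)·(-8) − 6² = -4.
Since det(H) < 0, H is indefinite and the critical point is a saddle point.

saddle point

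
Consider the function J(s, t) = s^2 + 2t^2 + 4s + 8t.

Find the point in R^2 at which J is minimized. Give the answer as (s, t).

J(s,t) separates as P(s) + Q(t), so its minimum is min P + min Q.
P'(s) = 2s + 4 vanishes at s ∈ {-2}; Q'(t) = 4(t + 2) vanishes at t ∈ {-2}.
Local minima of P (where P''>0): P(-2)=-4. Local minima of Q: Q(-2)=-8.
So the global minimum of J is P(-2) + Q(-2) = -4 − 8 = -12, attained at (-2, -2).

(-2, -2)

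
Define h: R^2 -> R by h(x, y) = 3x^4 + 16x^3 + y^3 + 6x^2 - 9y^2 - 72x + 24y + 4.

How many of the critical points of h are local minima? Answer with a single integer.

h separates as a function of x plus a function of y, so ∇h=0 decouples.
∂h/∂x = 12(x - 1)(x + 2)(x + 3) = 0 at x ∈ {-3, -2, 1}; ∂h/∂y = 3(y - 4)(y - 2) = 0 at y ∈ {2, 4}.
The Hessian is diagonal: diag(h_xx, h_yy). Second derivatives: h_xx(-3)=48, h_xx(-2)=-36, h_xx(1)=144; h_yy(2)=-6, h_yy(4)=6.
Local minima occur where both diagonal entries positive: (-3, 4), (1, 4). Count: 2.

2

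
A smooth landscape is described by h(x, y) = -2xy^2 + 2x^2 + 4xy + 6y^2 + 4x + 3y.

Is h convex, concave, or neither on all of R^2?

neither

The term -2xy^2 is cubic, so the Hessian is not constant.
∂²h/∂y² = -4x + 12, which takes both signs as x varies (negative for sufficiently large x). A diagonal entry of the Hessian changing sign means the Hessian is neither positive- nor negative-semidefinite on all of R^2.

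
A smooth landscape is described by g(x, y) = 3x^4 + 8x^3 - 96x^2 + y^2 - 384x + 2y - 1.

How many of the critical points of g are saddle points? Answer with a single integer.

g separates as a function of x plus a function of y, so ∇g=0 decouples.
∂g/∂x = 12(x - 4)(x + 2)(x + 4) = 0 at x ∈ {-4, -2, 4}; ∂g/∂y = 2(y + 1) = 0 at y ∈ {-1}.
The Hessian is diagonal: diag(g_xx, g_yy). Second derivatives: g_xx(-4)=192, g_xx(-2)=-144, g_xx(4)=576; g_yy(-1)=2.
Saddle points occur where the two diagonal entries have opposite signs: (-2, -1). Count: 1.

1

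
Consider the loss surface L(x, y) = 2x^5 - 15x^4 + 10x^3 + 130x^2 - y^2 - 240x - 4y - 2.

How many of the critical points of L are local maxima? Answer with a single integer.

2

L separates as a function of x plus a function of y, so ∇L=0 decouples.
∂L/∂x = 10(x - 4)(x - 3)(x - 1)(x + 2) = 0 at x ∈ {-2, 1, 3, 4}; ∂L/∂y = -2(y + 2) = 0 at y ∈ {-2}.
The Hessian is diagonal: diag(L_xx, L_yy). Second derivatives: L_xx(-2)=-900, L_xx(1)=180, L_xx(3)=-100, L_xx(4)=180; L_yy(-2)=-2.
Local maxima occur where both diagonal entries negative: (-2, -2), (3, -2). Count: 2.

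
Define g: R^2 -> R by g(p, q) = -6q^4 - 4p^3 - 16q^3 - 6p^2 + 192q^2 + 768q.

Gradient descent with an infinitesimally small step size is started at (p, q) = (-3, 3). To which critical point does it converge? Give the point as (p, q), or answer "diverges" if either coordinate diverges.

g is separable, so gradient descent decouples: p follows -∂g/∂p, q follows -∂g/∂q.
∂g/∂p = -12p(p + 1); at p=-3 this is -72, so p increases.
∂g/∂q = -24(q - 4)(q + 2)(q + 4); at q=3 this is 840, so q decreases.
p converges to its nearest critical value -1 (a local min of the p-part); q converges to -2. The iterate converges to (-1, -2).

(-1, -2)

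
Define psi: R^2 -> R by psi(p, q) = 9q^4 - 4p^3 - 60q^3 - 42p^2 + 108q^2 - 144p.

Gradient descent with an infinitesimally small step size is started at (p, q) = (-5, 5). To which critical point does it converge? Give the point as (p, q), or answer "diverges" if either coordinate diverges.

(-4, 3)

psi is separable, so gradient descent decouples: p follows -∂psi/∂p, q follows -∂psi/∂q.
∂psi/∂p = -12(p + 3)(p + 4); at p=-5 this is -24, so p increases.
∂psi/∂q = 36q(q - 3)(q - 2); at q=5 this is 1080, so q decreases.
p converges to its nearest critical value -4 (a local min of the p-part); q converges to 3. The iterate converges to (-4, 3).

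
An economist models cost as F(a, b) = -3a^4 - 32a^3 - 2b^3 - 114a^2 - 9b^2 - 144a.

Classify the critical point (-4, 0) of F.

The mixed partial ∂²F/∂a∂b is 0, so the Hessian at any point is diag(F_aa, F_bb) = diag(-12(3a^2 + 16a + 19), -6(2b + 3)).
At (-4, 0): H = diag(-36, -18).
Both eigenvalues are negative, so H is negative definite: a local maximum.

local maximum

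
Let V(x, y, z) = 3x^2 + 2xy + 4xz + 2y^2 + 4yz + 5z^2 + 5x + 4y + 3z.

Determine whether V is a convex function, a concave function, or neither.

convex

V is quadratic, so its Hessian is the constant matrix H = [[6, 2, 4], [2, 4, 4], [4, 4, 10]].
Leading principal minors: 6, 20, 104.
All positive ⇒ H ≻ 0 ⇒ convex.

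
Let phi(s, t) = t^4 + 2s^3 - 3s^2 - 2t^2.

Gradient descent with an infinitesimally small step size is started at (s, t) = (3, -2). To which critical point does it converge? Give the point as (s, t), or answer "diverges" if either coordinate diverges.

(1, -1)

phi is separable, so gradient descent decouples: s follows -∂phi/∂s, t follows -∂phi/∂t.
∂phi/∂s = 6s(s - 1); at s=3 this is 36, so s decreases.
∂phi/∂t = 4t(t - 1)(t + 1); at t=-2 this is -24, so t increases.
s converges to its nearest critical value 1 (a local min of the s-part); t converges to -1. The iterate converges to (1, -1).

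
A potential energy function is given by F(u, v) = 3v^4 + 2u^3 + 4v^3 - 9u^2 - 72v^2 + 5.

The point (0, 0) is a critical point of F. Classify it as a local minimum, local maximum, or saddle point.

The mixed partial ∂²F/∂u∂v is 0, so the Hessian at any point is diag(F_uu, F_vv) = diag(6(2u - 3), 12(3v^2 + 2v - 12)).
At (0, 0): H = diag(-18, -144).
Both eigenvalues are negative, so H is negative definite: a local maximum.

local maximum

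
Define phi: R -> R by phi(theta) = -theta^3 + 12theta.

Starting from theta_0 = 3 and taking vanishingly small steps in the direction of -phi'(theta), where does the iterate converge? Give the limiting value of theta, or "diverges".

phi'(theta) = -3(theta - 2)(theta + 2), so phi'(3) = -15.
Gradient descent moves in the -phi' direction, i.e. theta is increasing.
There is no critical point above theta=3, and phi' keeps the same sign, so the iterate runs off to +∞.

diverges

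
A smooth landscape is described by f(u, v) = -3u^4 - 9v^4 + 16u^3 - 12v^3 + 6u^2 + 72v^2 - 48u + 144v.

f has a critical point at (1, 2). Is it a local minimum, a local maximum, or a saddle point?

saddle point

The mixed partial ∂²f/∂u∂v is 0, so the Hessian at any point is diag(f_uu, f_vv) = diag(12(-3u^2 + 8u + 1), 36(-3v^2 - 2v + 4)).
At (1, 2): H = diag(72, -432).
The eigenvalues have opposite signs, so H is indefinite: a saddle point.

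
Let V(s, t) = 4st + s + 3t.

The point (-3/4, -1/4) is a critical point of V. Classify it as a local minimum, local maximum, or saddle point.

saddle point

The Hessian of V is constant: H = [[0, 4], [4, 0]].
det(H) = 0·0 − 4² = -16.
Since det(H) < 0, H is indefinite and the critical point is a saddle point.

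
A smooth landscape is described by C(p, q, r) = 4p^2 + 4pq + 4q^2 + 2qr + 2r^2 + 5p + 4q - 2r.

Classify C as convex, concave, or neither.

C is quadratic, so its Hessian is the constant matrix H = [[8, 4, 0], [4, 8, 2], [0, 2, 4]].
Leading principal minors: 8, 48, 160.
All positive ⇒ H ≻ 0 ⇒ convex.

convex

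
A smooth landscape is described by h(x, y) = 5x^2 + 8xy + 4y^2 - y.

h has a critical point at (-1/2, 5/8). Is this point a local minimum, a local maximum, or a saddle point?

The Hessian of h is constant: H = [[10, 8], [8, 8]].
det(H) = 10·8 − 8² = 16.
det(H) > 0 and tr(H) = 18 > 0, so H is positive definite and the point is a local minimum.

local minimum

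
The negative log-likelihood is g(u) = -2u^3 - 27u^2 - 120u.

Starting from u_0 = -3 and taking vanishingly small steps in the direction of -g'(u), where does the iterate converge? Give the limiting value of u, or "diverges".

diverges

g'(u) = -6(u + 4)(u + 5), so g'(-3) = -12.
Gradient descent moves in the -g' direction, i.e. u is increasing.
There is no critical point above u=-3, and g' keeps the same sign, so the iterate runs off to +∞.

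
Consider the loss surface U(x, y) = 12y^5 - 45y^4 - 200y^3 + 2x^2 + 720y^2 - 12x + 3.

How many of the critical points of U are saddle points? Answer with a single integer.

U separates as a function of x plus a function of y, so ∇U=0 decouples.
∂U/∂x = 4(x - 3) = 0 at x ∈ {3}; ∂U/∂y = 60y(y - 4)(y - 2)(y + 3) = 0 at y ∈ {-3, 0, 2, 4}.
The Hessian is diagonal: diag(U_xx, U_yy). Second derivatives: U_xx(3)=4; U_yy(-3)=-6300, U_yy(0)=1440, U_yy(2)=-1200, U_yy(4)=3360.
Saddle points occur where the two diagonal entries have opposite signs: (3, -3), (3, 2). Count: 2.

2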